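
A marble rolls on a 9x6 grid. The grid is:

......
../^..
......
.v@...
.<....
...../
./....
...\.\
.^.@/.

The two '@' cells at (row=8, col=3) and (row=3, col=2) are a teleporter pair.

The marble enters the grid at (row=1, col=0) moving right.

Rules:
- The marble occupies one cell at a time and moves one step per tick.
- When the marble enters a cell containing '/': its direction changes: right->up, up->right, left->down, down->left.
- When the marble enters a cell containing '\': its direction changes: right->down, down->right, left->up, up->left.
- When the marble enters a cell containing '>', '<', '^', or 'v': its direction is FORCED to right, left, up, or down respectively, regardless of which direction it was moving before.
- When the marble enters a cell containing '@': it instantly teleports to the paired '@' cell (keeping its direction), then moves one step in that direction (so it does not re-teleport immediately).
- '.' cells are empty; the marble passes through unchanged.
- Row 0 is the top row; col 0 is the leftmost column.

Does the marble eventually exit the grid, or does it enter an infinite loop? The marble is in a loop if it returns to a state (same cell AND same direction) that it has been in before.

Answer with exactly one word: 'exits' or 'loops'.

Step 1: enter (1,0), '.' pass, move right to (1,1)
Step 2: enter (1,1), '.' pass, move right to (1,2)
Step 3: enter (1,2), '/' deflects right->up, move up to (0,2)
Step 4: enter (0,2), '.' pass, move up to (-1,2)
Step 5: at (-1,2) — EXIT via top edge, pos 2

Answer: exits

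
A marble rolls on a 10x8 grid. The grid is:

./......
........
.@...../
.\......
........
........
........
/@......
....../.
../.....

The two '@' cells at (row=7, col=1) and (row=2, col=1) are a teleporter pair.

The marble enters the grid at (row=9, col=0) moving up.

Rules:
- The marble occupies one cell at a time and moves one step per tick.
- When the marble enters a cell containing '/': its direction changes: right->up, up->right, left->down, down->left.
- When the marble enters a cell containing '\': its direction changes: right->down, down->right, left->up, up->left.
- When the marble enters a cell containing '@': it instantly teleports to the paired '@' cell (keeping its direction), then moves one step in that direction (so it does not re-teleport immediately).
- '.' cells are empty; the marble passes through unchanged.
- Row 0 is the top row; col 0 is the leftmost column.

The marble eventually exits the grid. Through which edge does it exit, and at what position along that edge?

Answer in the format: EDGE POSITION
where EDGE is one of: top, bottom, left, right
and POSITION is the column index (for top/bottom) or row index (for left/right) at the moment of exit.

Answer: top 7

Derivation:
Step 1: enter (9,0), '.' pass, move up to (8,0)
Step 2: enter (8,0), '.' pass, move up to (7,0)
Step 3: enter (7,0), '/' deflects up->right, move right to (7,1)
Step 4: enter (7,1), '@' teleport (7,1)->(2,1), also enter (2,1), move right to (2,2)
Step 5: enter (2,2), '.' pass, move right to (2,3)
Step 6: enter (2,3), '.' pass, move right to (2,4)
Step 7: enter (2,4), '.' pass, move right to (2,5)
Step 8: enter (2,5), '.' pass, move right to (2,6)
Step 9: enter (2,6), '.' pass, move right to (2,7)
Step 10: enter (2,7), '/' deflects right->up, move up to (1,7)
Step 11: enter (1,7), '.' pass, move up to (0,7)
Step 12: enter (0,7), '.' pass, move up to (-1,7)
Step 13: at (-1,7) — EXIT via top edge, pos 7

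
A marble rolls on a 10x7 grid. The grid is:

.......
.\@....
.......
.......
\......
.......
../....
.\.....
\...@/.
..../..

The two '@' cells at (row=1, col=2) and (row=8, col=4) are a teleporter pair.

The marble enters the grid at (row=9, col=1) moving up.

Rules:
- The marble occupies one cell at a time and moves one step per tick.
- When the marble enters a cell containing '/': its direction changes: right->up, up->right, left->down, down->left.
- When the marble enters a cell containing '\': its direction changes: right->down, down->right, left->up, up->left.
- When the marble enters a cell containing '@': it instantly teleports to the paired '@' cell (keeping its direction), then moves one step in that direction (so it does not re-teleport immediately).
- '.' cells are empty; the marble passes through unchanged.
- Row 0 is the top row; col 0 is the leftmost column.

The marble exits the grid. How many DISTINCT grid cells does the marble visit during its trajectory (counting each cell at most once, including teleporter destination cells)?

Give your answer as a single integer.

Step 1: enter (9,1), '.' pass, move up to (8,1)
Step 2: enter (8,1), '.' pass, move up to (7,1)
Step 3: enter (7,1), '\' deflects up->left, move left to (7,0)
Step 4: enter (7,0), '.' pass, move left to (7,-1)
Step 5: at (7,-1) — EXIT via left edge, pos 7
Distinct cells visited: 4 (path length 4)

Answer: 4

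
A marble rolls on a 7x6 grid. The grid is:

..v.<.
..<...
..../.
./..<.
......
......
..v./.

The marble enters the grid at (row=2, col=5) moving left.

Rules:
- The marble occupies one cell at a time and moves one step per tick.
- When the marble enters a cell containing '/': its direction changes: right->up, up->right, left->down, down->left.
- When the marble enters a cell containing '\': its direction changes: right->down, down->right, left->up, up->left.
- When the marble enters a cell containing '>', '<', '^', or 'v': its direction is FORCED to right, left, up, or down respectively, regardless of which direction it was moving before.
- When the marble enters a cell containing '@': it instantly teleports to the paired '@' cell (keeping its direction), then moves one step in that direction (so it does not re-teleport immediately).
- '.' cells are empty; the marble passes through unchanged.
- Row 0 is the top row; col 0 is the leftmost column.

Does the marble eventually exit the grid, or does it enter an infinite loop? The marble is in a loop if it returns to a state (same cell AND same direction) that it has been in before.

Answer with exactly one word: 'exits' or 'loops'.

Answer: exits

Derivation:
Step 1: enter (2,5), '.' pass, move left to (2,4)
Step 2: enter (2,4), '/' deflects left->down, move down to (3,4)
Step 3: enter (3,4), '<' forces down->left, move left to (3,3)
Step 4: enter (3,3), '.' pass, move left to (3,2)
Step 5: enter (3,2), '.' pass, move left to (3,1)
Step 6: enter (3,1), '/' deflects left->down, move down to (4,1)
Step 7: enter (4,1), '.' pass, move down to (5,1)
Step 8: enter (5,1), '.' pass, move down to (6,1)
Step 9: enter (6,1), '.' pass, move down to (7,1)
Step 10: at (7,1) — EXIT via bottom edge, pos 1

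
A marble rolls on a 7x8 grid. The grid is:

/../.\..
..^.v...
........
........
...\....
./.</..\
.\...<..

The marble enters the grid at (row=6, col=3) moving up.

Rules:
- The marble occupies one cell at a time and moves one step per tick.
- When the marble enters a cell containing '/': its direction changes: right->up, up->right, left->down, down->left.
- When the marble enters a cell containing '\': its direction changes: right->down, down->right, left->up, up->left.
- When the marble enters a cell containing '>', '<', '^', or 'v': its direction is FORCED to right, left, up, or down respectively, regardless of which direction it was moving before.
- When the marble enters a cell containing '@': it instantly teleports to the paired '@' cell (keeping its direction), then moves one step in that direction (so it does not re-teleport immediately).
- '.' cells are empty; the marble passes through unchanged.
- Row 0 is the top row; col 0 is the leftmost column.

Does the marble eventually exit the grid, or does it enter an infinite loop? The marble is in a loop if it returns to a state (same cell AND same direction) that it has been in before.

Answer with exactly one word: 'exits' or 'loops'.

Step 1: enter (6,3), '.' pass, move up to (5,3)
Step 2: enter (5,3), '<' forces up->left, move left to (5,2)
Step 3: enter (5,2), '.' pass, move left to (5,1)
Step 4: enter (5,1), '/' deflects left->down, move down to (6,1)
Step 5: enter (6,1), '\' deflects down->right, move right to (6,2)
Step 6: enter (6,2), '.' pass, move right to (6,3)
Step 7: enter (6,3), '.' pass, move right to (6,4)
Step 8: enter (6,4), '.' pass, move right to (6,5)
Step 9: enter (6,5), '<' forces right->left, move left to (6,4)
Step 10: enter (6,4), '.' pass, move left to (6,3)
Step 11: enter (6,3), '.' pass, move left to (6,2)
Step 12: enter (6,2), '.' pass, move left to (6,1)
Step 13: enter (6,1), '\' deflects left->up, move up to (5,1)
Step 14: enter (5,1), '/' deflects up->right, move right to (5,2)
Step 15: enter (5,2), '.' pass, move right to (5,3)
Step 16: enter (5,3), '<' forces right->left, move left to (5,2)
Step 17: at (5,2) dir=left — LOOP DETECTED (seen before)

Answer: loops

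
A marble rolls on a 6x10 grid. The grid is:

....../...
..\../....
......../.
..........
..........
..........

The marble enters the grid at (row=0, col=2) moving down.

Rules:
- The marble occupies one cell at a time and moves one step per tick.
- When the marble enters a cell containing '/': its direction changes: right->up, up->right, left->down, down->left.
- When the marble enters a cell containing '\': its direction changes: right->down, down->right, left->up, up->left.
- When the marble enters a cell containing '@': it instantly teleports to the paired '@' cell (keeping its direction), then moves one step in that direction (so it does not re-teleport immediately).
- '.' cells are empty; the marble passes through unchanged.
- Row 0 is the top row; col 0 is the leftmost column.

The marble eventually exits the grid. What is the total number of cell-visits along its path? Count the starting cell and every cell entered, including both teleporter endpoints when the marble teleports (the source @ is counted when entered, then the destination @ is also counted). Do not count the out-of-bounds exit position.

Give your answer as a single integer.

Answer: 6

Derivation:
Step 1: enter (0,2), '.' pass, move down to (1,2)
Step 2: enter (1,2), '\' deflects down->right, move right to (1,3)
Step 3: enter (1,3), '.' pass, move right to (1,4)
Step 4: enter (1,4), '.' pass, move right to (1,5)
Step 5: enter (1,5), '/' deflects right->up, move up to (0,5)
Step 6: enter (0,5), '.' pass, move up to (-1,5)
Step 7: at (-1,5) — EXIT via top edge, pos 5
Path length (cell visits): 6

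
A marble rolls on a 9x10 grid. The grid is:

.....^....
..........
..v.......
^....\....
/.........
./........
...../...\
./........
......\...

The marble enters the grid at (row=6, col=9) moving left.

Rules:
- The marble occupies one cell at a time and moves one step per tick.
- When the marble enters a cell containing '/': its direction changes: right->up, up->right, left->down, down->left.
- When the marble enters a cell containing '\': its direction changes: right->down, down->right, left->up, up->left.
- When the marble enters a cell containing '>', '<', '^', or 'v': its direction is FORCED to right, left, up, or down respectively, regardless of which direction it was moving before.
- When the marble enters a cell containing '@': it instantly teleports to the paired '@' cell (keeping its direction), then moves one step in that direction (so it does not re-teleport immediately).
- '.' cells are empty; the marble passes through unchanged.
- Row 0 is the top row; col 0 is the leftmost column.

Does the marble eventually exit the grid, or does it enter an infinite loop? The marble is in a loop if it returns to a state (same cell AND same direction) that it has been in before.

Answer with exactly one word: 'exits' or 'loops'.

Answer: exits

Derivation:
Step 1: enter (6,9), '\' deflects left->up, move up to (5,9)
Step 2: enter (5,9), '.' pass, move up to (4,9)
Step 3: enter (4,9), '.' pass, move up to (3,9)
Step 4: enter (3,9), '.' pass, move up to (2,9)
Step 5: enter (2,9), '.' pass, move up to (1,9)
Step 6: enter (1,9), '.' pass, move up to (0,9)
Step 7: enter (0,9), '.' pass, move up to (-1,9)
Step 8: at (-1,9) — EXIT via top edge, pos 9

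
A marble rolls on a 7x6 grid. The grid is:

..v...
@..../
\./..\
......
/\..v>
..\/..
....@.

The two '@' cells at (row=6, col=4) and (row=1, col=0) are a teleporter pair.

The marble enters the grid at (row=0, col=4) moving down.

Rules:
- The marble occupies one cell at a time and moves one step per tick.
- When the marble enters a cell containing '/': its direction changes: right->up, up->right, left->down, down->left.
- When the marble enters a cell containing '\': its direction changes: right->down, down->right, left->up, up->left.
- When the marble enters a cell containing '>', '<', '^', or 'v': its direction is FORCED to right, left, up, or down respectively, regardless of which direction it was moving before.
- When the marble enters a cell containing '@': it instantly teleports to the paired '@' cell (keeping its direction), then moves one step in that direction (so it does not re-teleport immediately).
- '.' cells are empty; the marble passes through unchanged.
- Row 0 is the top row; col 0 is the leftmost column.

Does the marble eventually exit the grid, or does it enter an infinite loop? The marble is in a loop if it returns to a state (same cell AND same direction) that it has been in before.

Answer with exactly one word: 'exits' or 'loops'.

Answer: loops

Derivation:
Step 1: enter (0,4), '.' pass, move down to (1,4)
Step 2: enter (1,4), '.' pass, move down to (2,4)
Step 3: enter (2,4), '.' pass, move down to (3,4)
Step 4: enter (3,4), '.' pass, move down to (4,4)
Step 5: enter (4,4), 'v' forces down->down, move down to (5,4)
Step 6: enter (5,4), '.' pass, move down to (6,4)
Step 7: enter (6,4), '@' teleport (6,4)->(1,0), also enter (1,0), move down to (2,0)
Step 8: enter (2,0), '\' deflects down->right, move right to (2,1)
Step 9: enter (2,1), '.' pass, move right to (2,2)
Step 10: enter (2,2), '/' deflects right->up, move up to (1,2)
Step 11: enter (1,2), '.' pass, move up to (0,2)
Step 12: enter (0,2), 'v' forces up->down, move down to (1,2)
Step 13: enter (1,2), '.' pass, move down to (2,2)
Step 14: enter (2,2), '/' deflects down->left, move left to (2,1)
Step 15: enter (2,1), '.' pass, move left to (2,0)
Step 16: enter (2,0), '\' deflects left->up, move up to (1,0)
Step 17: enter (1,0), '@' teleport (1,0)->(6,4), also enter (6,4), move up to (5,4)
Step 18: enter (5,4), '.' pass, move up to (4,4)
Step 19: enter (4,4), 'v' forces up->down, move down to (5,4)
Step 20: at (5,4) dir=down — LOOP DETECTED (seen before)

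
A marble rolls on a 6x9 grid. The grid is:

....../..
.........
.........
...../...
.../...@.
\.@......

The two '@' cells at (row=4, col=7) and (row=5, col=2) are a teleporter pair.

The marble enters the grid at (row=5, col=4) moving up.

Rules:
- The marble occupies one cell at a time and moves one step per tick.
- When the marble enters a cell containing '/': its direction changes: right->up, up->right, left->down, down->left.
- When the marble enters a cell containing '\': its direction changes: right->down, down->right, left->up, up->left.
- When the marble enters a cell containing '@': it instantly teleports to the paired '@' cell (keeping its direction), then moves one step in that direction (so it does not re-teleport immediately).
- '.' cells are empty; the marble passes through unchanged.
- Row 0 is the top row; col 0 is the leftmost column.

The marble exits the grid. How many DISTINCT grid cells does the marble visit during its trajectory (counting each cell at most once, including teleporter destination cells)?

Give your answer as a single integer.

Step 1: enter (5,4), '.' pass, move up to (4,4)
Step 2: enter (4,4), '.' pass, move up to (3,4)
Step 3: enter (3,4), '.' pass, move up to (2,4)
Step 4: enter (2,4), '.' pass, move up to (1,4)
Step 5: enter (1,4), '.' pass, move up to (0,4)
Step 6: enter (0,4), '.' pass, move up to (-1,4)
Step 7: at (-1,4) — EXIT via top edge, pos 4
Distinct cells visited: 6 (path length 6)

Answer: 6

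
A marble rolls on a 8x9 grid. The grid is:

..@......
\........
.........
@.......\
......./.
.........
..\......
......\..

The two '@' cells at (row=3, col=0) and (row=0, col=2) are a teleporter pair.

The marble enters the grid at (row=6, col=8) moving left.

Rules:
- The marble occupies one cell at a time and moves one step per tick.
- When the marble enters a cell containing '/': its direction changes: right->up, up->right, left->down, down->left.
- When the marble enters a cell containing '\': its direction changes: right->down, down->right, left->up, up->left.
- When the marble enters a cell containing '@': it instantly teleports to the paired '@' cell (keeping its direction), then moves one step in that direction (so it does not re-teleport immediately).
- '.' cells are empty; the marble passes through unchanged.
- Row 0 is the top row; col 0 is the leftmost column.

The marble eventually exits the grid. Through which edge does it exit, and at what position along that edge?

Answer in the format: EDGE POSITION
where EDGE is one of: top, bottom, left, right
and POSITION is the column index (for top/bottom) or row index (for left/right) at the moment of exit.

Answer: left 1

Derivation:
Step 1: enter (6,8), '.' pass, move left to (6,7)
Step 2: enter (6,7), '.' pass, move left to (6,6)
Step 3: enter (6,6), '.' pass, move left to (6,5)
Step 4: enter (6,5), '.' pass, move left to (6,4)
Step 5: enter (6,4), '.' pass, move left to (6,3)
Step 6: enter (6,3), '.' pass, move left to (6,2)
Step 7: enter (6,2), '\' deflects left->up, move up to (5,2)
Step 8: enter (5,2), '.' pass, move up to (4,2)
Step 9: enter (4,2), '.' pass, move up to (3,2)
Step 10: enter (3,2), '.' pass, move up to (2,2)
Step 11: enter (2,2), '.' pass, move up to (1,2)
Step 12: enter (1,2), '.' pass, move up to (0,2)
Step 13: enter (0,2), '@' teleport (0,2)->(3,0), also enter (3,0), move up to (2,0)
Step 14: enter (2,0), '.' pass, move up to (1,0)
Step 15: enter (1,0), '\' deflects up->left, move left to (1,-1)
Step 16: at (1,-1) — EXIT via left edge, pos 1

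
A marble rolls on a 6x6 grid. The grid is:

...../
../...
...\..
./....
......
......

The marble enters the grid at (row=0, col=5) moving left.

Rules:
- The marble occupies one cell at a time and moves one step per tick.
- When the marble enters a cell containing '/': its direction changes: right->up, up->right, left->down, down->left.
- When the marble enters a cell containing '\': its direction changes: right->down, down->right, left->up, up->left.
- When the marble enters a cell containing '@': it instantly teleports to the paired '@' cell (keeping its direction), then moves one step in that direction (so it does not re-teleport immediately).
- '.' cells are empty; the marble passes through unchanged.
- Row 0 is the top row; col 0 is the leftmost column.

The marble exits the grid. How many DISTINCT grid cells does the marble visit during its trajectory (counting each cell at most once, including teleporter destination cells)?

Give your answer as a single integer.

Step 1: enter (0,5), '/' deflects left->down, move down to (1,5)
Step 2: enter (1,5), '.' pass, move down to (2,5)
Step 3: enter (2,5), '.' pass, move down to (3,5)
Step 4: enter (3,5), '.' pass, move down to (4,5)
Step 5: enter (4,5), '.' pass, move down to (5,5)
Step 6: enter (5,5), '.' pass, move down to (6,5)
Step 7: at (6,5) — EXIT via bottom edge, pos 5
Distinct cells visited: 6 (path length 6)

Answer: 6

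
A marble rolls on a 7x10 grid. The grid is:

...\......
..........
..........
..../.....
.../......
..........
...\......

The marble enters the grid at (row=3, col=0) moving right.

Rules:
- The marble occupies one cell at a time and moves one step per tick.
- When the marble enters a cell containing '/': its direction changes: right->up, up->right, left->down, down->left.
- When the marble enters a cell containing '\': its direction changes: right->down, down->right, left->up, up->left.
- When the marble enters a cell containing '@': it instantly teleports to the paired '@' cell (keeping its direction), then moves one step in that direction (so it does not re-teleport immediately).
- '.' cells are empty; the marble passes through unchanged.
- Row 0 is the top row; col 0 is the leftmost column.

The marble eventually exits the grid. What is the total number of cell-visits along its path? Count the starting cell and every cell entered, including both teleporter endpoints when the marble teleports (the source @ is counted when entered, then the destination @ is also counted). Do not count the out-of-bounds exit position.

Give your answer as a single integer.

Answer: 8

Derivation:
Step 1: enter (3,0), '.' pass, move right to (3,1)
Step 2: enter (3,1), '.' pass, move right to (3,2)
Step 3: enter (3,2), '.' pass, move right to (3,3)
Step 4: enter (3,3), '.' pass, move right to (3,4)
Step 5: enter (3,4), '/' deflects right->up, move up to (2,4)
Step 6: enter (2,4), '.' pass, move up to (1,4)
Step 7: enter (1,4), '.' pass, move up to (0,4)
Step 8: enter (0,4), '.' pass, move up to (-1,4)
Step 9: at (-1,4) — EXIT via top edge, pos 4
Path length (cell visits): 8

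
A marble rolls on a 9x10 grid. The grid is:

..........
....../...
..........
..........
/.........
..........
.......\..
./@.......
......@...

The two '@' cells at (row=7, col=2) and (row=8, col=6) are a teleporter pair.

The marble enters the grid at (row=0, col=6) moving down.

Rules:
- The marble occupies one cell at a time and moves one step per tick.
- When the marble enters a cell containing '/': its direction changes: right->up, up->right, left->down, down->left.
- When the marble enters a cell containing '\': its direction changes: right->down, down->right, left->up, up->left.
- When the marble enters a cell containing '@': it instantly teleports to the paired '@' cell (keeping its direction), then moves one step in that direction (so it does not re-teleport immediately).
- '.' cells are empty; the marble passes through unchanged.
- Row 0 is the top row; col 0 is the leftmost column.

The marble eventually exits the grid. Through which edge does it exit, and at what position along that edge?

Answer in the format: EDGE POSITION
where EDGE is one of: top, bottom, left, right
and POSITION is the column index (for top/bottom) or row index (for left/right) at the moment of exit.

Answer: left 1

Derivation:
Step 1: enter (0,6), '.' pass, move down to (1,6)
Step 2: enter (1,6), '/' deflects down->left, move left to (1,5)
Step 3: enter (1,5), '.' pass, move left to (1,4)
Step 4: enter (1,4), '.' pass, move left to (1,3)
Step 5: enter (1,3), '.' pass, move left to (1,2)
Step 6: enter (1,2), '.' pass, move left to (1,1)
Step 7: enter (1,1), '.' pass, move left to (1,0)
Step 8: enter (1,0), '.' pass, move left to (1,-1)
Step 9: at (1,-1) — EXIT via left edge, pos 1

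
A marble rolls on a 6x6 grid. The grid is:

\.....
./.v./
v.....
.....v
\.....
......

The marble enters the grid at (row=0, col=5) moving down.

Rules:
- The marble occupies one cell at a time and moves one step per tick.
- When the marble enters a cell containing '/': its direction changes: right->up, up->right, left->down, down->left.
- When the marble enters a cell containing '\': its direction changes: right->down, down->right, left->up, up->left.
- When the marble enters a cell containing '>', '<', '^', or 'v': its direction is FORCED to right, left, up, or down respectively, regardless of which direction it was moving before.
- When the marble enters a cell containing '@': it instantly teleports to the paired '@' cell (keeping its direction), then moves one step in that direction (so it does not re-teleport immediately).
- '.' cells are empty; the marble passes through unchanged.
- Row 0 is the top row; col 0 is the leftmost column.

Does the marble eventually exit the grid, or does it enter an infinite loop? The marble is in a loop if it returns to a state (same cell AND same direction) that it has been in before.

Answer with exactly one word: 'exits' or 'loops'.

Step 1: enter (0,5), '.' pass, move down to (1,5)
Step 2: enter (1,5), '/' deflects down->left, move left to (1,4)
Step 3: enter (1,4), '.' pass, move left to (1,3)
Step 4: enter (1,3), 'v' forces left->down, move down to (2,3)
Step 5: enter (2,3), '.' pass, move down to (3,3)
Step 6: enter (3,3), '.' pass, move down to (4,3)
Step 7: enter (4,3), '.' pass, move down to (5,3)
Step 8: enter (5,3), '.' pass, move down to (6,3)
Step 9: at (6,3) — EXIT via bottom edge, pos 3

Answer: exits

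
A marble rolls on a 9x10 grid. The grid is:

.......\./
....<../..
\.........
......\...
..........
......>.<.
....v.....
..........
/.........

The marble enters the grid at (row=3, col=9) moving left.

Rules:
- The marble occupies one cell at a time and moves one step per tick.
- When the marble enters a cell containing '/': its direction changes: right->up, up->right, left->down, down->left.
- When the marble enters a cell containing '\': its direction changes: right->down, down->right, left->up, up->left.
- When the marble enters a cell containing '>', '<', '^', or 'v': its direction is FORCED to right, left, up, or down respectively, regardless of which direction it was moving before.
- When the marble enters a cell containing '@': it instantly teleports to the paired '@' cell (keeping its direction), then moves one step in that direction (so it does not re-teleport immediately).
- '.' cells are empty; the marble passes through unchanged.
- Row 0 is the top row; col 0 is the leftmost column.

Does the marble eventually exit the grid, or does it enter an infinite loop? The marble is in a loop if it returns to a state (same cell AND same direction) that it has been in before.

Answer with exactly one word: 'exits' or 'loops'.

Step 1: enter (3,9), '.' pass, move left to (3,8)
Step 2: enter (3,8), '.' pass, move left to (3,7)
Step 3: enter (3,7), '.' pass, move left to (3,6)
Step 4: enter (3,6), '\' deflects left->up, move up to (2,6)
Step 5: enter (2,6), '.' pass, move up to (1,6)
Step 6: enter (1,6), '.' pass, move up to (0,6)
Step 7: enter (0,6), '.' pass, move up to (-1,6)
Step 8: at (-1,6) — EXIT via top edge, pos 6

Answer: exits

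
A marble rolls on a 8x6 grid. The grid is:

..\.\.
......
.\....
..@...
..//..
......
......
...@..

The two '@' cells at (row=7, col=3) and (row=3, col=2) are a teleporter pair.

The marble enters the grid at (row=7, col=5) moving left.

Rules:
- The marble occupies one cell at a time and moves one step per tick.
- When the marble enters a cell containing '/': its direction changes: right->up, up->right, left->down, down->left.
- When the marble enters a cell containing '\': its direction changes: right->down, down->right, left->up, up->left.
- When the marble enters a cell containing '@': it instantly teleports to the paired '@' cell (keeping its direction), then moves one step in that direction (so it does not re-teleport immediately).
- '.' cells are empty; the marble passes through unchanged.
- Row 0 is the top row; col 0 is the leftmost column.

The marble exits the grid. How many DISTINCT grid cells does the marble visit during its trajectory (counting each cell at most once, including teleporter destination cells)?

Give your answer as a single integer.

Answer: 6

Derivation:
Step 1: enter (7,5), '.' pass, move left to (7,4)
Step 2: enter (7,4), '.' pass, move left to (7,3)
Step 3: enter (7,3), '@' teleport (7,3)->(3,2), also enter (3,2), move left to (3,1)
Step 4: enter (3,1), '.' pass, move left to (3,0)
Step 5: enter (3,0), '.' pass, move left to (3,-1)
Step 6: at (3,-1) — EXIT via left edge, pos 3
Distinct cells visited: 6 (path length 6)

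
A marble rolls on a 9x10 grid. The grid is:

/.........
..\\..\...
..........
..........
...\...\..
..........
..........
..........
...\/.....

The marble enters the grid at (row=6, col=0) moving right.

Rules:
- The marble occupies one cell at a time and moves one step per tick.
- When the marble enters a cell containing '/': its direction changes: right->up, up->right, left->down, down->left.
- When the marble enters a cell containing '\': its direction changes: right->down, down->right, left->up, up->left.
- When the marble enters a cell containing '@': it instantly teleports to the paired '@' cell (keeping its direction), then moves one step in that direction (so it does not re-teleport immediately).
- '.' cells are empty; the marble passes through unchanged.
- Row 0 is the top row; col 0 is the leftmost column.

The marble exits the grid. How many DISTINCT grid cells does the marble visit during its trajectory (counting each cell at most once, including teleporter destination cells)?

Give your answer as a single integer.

Answer: 10

Derivation:
Step 1: enter (6,0), '.' pass, move right to (6,1)
Step 2: enter (6,1), '.' pass, move right to (6,2)
Step 3: enter (6,2), '.' pass, move right to (6,3)
Step 4: enter (6,3), '.' pass, move right to (6,4)
Step 5: enter (6,4), '.' pass, move right to (6,5)
Step 6: enter (6,5), '.' pass, move right to (6,6)
Step 7: enter (6,6), '.' pass, move right to (6,7)
Step 8: enter (6,7), '.' pass, move right to (6,8)
Step 9: enter (6,8), '.' pass, move right to (6,9)
Step 10: enter (6,9), '.' pass, move right to (6,10)
Step 11: at (6,10) — EXIT via right edge, pos 6
Distinct cells visited: 10 (path length 10)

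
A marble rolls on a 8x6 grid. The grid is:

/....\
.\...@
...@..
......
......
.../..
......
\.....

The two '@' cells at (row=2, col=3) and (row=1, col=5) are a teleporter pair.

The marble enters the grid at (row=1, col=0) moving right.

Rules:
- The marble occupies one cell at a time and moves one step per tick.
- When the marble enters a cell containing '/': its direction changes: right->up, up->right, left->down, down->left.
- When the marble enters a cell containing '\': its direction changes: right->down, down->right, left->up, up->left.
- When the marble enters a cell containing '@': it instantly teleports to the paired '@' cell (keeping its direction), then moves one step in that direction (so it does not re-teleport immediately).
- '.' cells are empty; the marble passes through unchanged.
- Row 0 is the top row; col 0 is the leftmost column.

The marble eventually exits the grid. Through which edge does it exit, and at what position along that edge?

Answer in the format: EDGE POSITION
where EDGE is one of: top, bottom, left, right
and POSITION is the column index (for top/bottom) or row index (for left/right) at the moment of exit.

Answer: bottom 1

Derivation:
Step 1: enter (1,0), '.' pass, move right to (1,1)
Step 2: enter (1,1), '\' deflects right->down, move down to (2,1)
Step 3: enter (2,1), '.' pass, move down to (3,1)
Step 4: enter (3,1), '.' pass, move down to (4,1)
Step 5: enter (4,1), '.' pass, move down to (5,1)
Step 6: enter (5,1), '.' pass, move down to (6,1)
Step 7: enter (6,1), '.' pass, move down to (7,1)
Step 8: enter (7,1), '.' pass, move down to (8,1)
Step 9: at (8,1) — EXIT via bottom edge, pos 1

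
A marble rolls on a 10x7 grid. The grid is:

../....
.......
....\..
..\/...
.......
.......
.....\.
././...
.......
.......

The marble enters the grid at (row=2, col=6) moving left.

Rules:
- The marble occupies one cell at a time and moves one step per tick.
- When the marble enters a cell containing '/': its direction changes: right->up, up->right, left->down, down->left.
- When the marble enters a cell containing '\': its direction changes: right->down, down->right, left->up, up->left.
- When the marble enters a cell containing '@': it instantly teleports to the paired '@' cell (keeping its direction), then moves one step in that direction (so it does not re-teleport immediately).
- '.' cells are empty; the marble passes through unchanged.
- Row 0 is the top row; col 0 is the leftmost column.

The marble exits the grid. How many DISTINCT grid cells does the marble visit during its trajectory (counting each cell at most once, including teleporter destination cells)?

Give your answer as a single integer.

Answer: 5

Derivation:
Step 1: enter (2,6), '.' pass, move left to (2,5)
Step 2: enter (2,5), '.' pass, move left to (2,4)
Step 3: enter (2,4), '\' deflects left->up, move up to (1,4)
Step 4: enter (1,4), '.' pass, move up to (0,4)
Step 5: enter (0,4), '.' pass, move up to (-1,4)
Step 6: at (-1,4) — EXIT via top edge, pos 4
Distinct cells visited: 5 (path length 5)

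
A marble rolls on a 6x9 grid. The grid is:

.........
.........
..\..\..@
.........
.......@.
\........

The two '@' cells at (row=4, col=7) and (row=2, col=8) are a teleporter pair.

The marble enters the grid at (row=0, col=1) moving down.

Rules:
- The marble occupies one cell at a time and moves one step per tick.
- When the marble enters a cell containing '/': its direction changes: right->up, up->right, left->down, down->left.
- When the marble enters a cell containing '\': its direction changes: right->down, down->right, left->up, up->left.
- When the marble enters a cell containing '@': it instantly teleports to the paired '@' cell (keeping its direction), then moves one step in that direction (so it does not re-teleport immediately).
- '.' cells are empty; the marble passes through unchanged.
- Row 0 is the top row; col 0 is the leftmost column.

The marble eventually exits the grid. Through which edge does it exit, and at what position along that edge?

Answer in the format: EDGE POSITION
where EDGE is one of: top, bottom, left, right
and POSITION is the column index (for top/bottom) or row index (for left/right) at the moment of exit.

Step 1: enter (0,1), '.' pass, move down to (1,1)
Step 2: enter (1,1), '.' pass, move down to (2,1)
Step 3: enter (2,1), '.' pass, move down to (3,1)
Step 4: enter (3,1), '.' pass, move down to (4,1)
Step 5: enter (4,1), '.' pass, move down to (5,1)
Step 6: enter (5,1), '.' pass, move down to (6,1)
Step 7: at (6,1) — EXIT via bottom edge, pos 1

Answer: bottom 1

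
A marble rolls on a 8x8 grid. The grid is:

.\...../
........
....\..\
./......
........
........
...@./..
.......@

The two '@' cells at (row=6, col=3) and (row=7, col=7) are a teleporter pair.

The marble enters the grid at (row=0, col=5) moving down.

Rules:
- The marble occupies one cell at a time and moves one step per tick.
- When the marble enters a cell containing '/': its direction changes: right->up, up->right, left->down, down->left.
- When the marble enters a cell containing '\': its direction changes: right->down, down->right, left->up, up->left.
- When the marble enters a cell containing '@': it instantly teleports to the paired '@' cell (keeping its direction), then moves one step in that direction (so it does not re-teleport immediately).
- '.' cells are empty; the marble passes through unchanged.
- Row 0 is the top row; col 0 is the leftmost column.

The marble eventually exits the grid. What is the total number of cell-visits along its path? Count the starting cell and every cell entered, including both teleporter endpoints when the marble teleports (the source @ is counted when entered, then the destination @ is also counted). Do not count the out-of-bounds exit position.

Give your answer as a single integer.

Step 1: enter (0,5), '.' pass, move down to (1,5)
Step 2: enter (1,5), '.' pass, move down to (2,5)
Step 3: enter (2,5), '.' pass, move down to (3,5)
Step 4: enter (3,5), '.' pass, move down to (4,5)
Step 5: enter (4,5), '.' pass, move down to (5,5)
Step 6: enter (5,5), '.' pass, move down to (6,5)
Step 7: enter (6,5), '/' deflects down->left, move left to (6,4)
Step 8: enter (6,4), '.' pass, move left to (6,3)
Step 9: enter (6,3), '@' teleport (6,3)->(7,7), also enter (7,7), move left to (7,6)
Step 10: enter (7,6), '.' pass, move left to (7,5)
Step 11: enter (7,5), '.' pass, move left to (7,4)
Step 12: enter (7,4), '.' pass, move left to (7,3)
Step 13: enter (7,3), '.' pass, move left to (7,2)
Step 14: enter (7,2), '.' pass, move left to (7,1)
Step 15: enter (7,1), '.' pass, move left to (7,0)
Step 16: enter (7,0), '.' pass, move left to (7,-1)
Step 17: at (7,-1) — EXIT via left edge, pos 7
Path length (cell visits): 17

Answer: 17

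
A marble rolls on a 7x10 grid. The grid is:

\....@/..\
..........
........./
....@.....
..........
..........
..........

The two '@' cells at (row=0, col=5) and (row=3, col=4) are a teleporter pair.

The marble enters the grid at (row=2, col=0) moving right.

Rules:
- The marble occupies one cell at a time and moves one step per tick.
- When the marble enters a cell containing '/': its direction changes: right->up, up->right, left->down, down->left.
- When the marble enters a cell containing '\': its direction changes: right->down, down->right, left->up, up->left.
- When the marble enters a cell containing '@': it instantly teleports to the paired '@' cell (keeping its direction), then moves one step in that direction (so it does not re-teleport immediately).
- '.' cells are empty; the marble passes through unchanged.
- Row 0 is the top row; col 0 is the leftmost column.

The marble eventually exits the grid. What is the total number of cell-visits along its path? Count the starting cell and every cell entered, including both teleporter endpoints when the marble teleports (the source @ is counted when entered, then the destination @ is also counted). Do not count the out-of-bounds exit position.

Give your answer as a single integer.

Answer: 21

Derivation:
Step 1: enter (2,0), '.' pass, move right to (2,1)
Step 2: enter (2,1), '.' pass, move right to (2,2)
Step 3: enter (2,2), '.' pass, move right to (2,3)
Step 4: enter (2,3), '.' pass, move right to (2,4)
Step 5: enter (2,4), '.' pass, move right to (2,5)
Step 6: enter (2,5), '.' pass, move right to (2,6)
Step 7: enter (2,6), '.' pass, move right to (2,7)
Step 8: enter (2,7), '.' pass, move right to (2,8)
Step 9: enter (2,8), '.' pass, move right to (2,9)
Step 10: enter (2,9), '/' deflects right->up, move up to (1,9)
Step 11: enter (1,9), '.' pass, move up to (0,9)
Step 12: enter (0,9), '\' deflects up->left, move left to (0,8)
Step 13: enter (0,8), '.' pass, move left to (0,7)
Step 14: enter (0,7), '.' pass, move left to (0,6)
Step 15: enter (0,6), '/' deflects left->down, move down to (1,6)
Step 16: enter (1,6), '.' pass, move down to (2,6)
Step 17: enter (2,6), '.' pass, move down to (3,6)
Step 18: enter (3,6), '.' pass, move down to (4,6)
Step 19: enter (4,6), '.' pass, move down to (5,6)
Step 20: enter (5,6), '.' pass, move down to (6,6)
Step 21: enter (6,6), '.' pass, move down to (7,6)
Step 22: at (7,6) — EXIT via bottom edge, pos 6
Path length (cell visits): 21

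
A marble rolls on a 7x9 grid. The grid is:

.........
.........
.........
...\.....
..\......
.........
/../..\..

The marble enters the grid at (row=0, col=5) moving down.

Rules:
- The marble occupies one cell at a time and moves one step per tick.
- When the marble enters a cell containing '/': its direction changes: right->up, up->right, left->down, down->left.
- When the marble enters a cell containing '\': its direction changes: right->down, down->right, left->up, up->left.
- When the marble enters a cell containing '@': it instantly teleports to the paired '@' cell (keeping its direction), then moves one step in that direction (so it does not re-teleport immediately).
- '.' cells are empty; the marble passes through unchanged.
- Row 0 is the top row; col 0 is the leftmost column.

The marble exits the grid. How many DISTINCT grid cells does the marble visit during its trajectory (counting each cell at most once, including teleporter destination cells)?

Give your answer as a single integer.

Answer: 7

Derivation:
Step 1: enter (0,5), '.' pass, move down to (1,5)
Step 2: enter (1,5), '.' pass, move down to (2,5)
Step 3: enter (2,5), '.' pass, move down to (3,5)
Step 4: enter (3,5), '.' pass, move down to (4,5)
Step 5: enter (4,5), '.' pass, move down to (5,5)
Step 6: enter (5,5), '.' pass, move down to (6,5)
Step 7: enter (6,5), '.' pass, move down to (7,5)
Step 8: at (7,5) — EXIT via bottom edge, pos 5
Distinct cells visited: 7 (path length 7)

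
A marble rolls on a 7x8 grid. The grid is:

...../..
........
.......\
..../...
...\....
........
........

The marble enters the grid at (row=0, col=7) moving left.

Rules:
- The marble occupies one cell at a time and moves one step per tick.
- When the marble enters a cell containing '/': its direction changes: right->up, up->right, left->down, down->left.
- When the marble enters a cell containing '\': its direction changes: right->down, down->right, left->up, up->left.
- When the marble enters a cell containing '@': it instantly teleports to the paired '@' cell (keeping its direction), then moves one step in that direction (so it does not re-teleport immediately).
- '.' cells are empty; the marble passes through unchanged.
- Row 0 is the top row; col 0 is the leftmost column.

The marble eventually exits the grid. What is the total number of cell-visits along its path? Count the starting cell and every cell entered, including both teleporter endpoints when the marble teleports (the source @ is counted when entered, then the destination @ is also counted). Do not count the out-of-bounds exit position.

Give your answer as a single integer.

Answer: 9

Derivation:
Step 1: enter (0,7), '.' pass, move left to (0,6)
Step 2: enter (0,6), '.' pass, move left to (0,5)
Step 3: enter (0,5), '/' deflects left->down, move down to (1,5)
Step 4: enter (1,5), '.' pass, move down to (2,5)
Step 5: enter (2,5), '.' pass, move down to (3,5)
Step 6: enter (3,5), '.' pass, move down to (4,5)
Step 7: enter (4,5), '.' pass, move down to (5,5)
Step 8: enter (5,5), '.' pass, move down to (6,5)
Step 9: enter (6,5), '.' pass, move down to (7,5)
Step 10: at (7,5) — EXIT via bottom edge, pos 5
Path length (cell visits): 9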